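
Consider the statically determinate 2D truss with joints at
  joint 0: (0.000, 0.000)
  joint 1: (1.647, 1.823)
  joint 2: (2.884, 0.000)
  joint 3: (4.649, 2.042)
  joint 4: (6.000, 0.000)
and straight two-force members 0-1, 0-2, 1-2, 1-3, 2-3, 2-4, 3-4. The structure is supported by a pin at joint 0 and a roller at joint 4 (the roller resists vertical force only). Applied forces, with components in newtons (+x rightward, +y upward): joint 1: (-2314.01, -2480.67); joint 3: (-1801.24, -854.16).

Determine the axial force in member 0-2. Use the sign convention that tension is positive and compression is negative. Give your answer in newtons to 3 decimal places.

N=5 nodes, M=7 members, R=3 reactions → 2N=10, M+R=10
member 0 (0-1): L=2.4568, (cx,cy)=(0.6704,0.7420)
member 1 (0-2): L=2.8840, (cx,cy)=(1.0000,0.0000)
member 2 (1-2): L=2.2031, (cx,cy)=(0.5615,-0.8275)
member 3 (1-3): L=3.0100, (cx,cy)=(0.9973,0.0728)
member 4 (2-3): L=2.6991, (cx,cy)=(0.6539,0.7566)
member 5 (2-4): L=3.1160, (cx,cy)=(1.0000,0.0000)
member 6 (3-4): L=2.4485, (cx,cy)=(0.5518,-0.8340)
solve A·x = −loads:
  F[0-1] = -4458.3164 N (compression)
  F[0-2] = -1126.4827 N (compression)
  F[1-2] = +896.1483 N (tension)
  F[1-3] = -1181.0662 N (compression)
  F[2-3] = -980.1620 N (compression)
  F[2-4] = +17.6518 N (tension)
  F[3-4] = -31.9909 N (compression)
  Rx@0 = +4115.2500 N
  Ry@0 = +3308.1498 N
  Ry@4 = +26.6802 N

-1126.483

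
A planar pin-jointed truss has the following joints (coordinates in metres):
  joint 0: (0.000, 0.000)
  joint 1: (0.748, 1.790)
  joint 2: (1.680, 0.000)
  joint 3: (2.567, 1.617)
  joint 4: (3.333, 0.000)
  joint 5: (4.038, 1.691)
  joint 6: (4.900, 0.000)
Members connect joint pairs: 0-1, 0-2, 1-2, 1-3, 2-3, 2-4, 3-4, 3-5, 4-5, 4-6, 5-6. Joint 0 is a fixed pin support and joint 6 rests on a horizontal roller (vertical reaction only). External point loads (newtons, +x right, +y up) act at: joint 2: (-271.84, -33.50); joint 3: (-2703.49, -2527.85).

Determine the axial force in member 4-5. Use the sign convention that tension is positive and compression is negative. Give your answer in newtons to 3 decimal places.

N=7 nodes, M=11 members, R=3 reactions → 2N=14, M+R=14
member 0 (0-1): L=1.9400, (cx,cy)=(0.3856,0.9227)
member 1 (0-2): L=1.6800, (cx,cy)=(1.0000,0.0000)
member 2 (1-2): L=2.0181, (cx,cy)=(0.4618,-0.8870)
member 3 (1-3): L=1.8272, (cx,cy)=(0.9955,-0.0947)
member 4 (2-3): L=1.8443, (cx,cy)=(0.4809,0.8768)
member 5 (2-4): L=1.6530, (cx,cy)=(1.0000,0.0000)
member 6 (3-4): L=1.7893, (cx,cy)=(0.4281,-0.9037)
member 7 (3-5): L=1.4729, (cx,cy)=(0.9987,0.0502)
member 8 (4-5): L=1.8321, (cx,cy)=(0.3848,0.9230)
member 9 (4-6): L=1.5670, (cx,cy)=(1.0000,0.0000)
member 10 (5-6): L=1.8980, (cx,cy)=(0.4542,-0.8909)
solve A·x = −loads:
  F[0-1] = -2295.1969 N (compression)
  F[0-2] = -2090.3783 N (compression)
  F[1-2] = +2611.8205 N (tension)
  F[1-3] = -2100.5809 N (compression)
  F[2-3] = -2604.0561 N (compression)
  F[2-4] = +640.0498 N (tension)
  F[3-4] = -514.2497 N (compression)
  F[3-5] = -420.4251 N (compression)
  F[4-5] = +503.5135 N (tension)
  F[4-6] = +226.1376 N (tension)
  F[5-6] = -497.9307 N (compression)
  Rx@0 = +2975.3300 N
  Ry@0 = +2117.7321 N
  Ry@6 = +443.6179 N

503.514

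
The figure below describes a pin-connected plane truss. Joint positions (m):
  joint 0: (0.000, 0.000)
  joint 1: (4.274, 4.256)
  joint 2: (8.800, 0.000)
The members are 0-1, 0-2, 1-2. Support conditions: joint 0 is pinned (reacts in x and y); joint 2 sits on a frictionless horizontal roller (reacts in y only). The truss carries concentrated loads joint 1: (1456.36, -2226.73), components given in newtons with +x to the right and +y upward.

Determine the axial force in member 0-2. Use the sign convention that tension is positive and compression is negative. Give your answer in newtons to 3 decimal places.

1899.124

N=3 nodes, M=3 members, R=3 reactions → 2N=6, M+R=6
member 0 (0-1): L=6.0316, (cx,cy)=(0.7086,0.7056)
member 1 (0-2): L=8.8000, (cx,cy)=(1.0000,0.0000)
member 2 (1-2): L=6.2127, (cx,cy)=(0.7285,-0.6850)
solve A·x = −loads:
  F[0-1] = -624.8454 N (compression)
  F[0-2] = +1899.1238 N (tension)
  F[1-2] = -2606.8877 N (compression)
  Rx@0 = -1456.3600 N
  Ry@0 = +440.8991 N
  Ry@2 = +1785.8309 N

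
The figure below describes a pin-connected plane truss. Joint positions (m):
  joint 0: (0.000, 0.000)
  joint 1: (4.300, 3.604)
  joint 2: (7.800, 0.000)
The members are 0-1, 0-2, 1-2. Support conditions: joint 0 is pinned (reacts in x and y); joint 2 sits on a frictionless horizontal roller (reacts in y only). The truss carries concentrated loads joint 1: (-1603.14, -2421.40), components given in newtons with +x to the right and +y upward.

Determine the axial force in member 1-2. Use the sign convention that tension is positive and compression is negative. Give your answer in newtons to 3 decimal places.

-828.208

N=3 nodes, M=3 members, R=3 reactions → 2N=6, M+R=6
member 0 (0-1): L=5.6106, (cx,cy)=(0.7664,0.6424)
member 1 (0-2): L=7.8000, (cx,cy)=(1.0000,0.0000)
member 2 (1-2): L=5.0238, (cx,cy)=(0.6967,-0.7174)
solve A·x = −loads:
  F[0-1] = -2844.6210 N (compression)
  F[0-2] = +576.9964 N (tension)
  F[1-2] = -828.2083 N (compression)
  Rx@0 = +1603.1400 N
  Ry@0 = +1827.2585 N
  Ry@2 = +594.1415 N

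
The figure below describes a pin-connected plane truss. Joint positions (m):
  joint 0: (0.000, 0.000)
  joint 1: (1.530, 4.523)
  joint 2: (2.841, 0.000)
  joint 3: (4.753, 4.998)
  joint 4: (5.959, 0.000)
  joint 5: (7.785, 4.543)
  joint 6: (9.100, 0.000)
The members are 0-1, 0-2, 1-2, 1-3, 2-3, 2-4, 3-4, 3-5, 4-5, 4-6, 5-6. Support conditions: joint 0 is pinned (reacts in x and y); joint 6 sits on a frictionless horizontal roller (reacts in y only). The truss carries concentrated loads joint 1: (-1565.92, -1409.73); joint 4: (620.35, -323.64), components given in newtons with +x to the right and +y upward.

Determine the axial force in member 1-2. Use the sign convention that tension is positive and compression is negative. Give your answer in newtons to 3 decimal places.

779.783

N=7 nodes, M=11 members, R=3 reactions → 2N=14, M+R=14
member 0 (0-1): L=4.7748, (cx,cy)=(0.3204,0.9473)
member 1 (0-2): L=2.8410, (cx,cy)=(1.0000,0.0000)
member 2 (1-2): L=4.7092, (cx,cy)=(0.2784,-0.9605)
member 3 (1-3): L=3.2578, (cx,cy)=(0.9893,0.1458)
member 4 (2-3): L=5.3512, (cx,cy)=(0.3573,0.9340)
member 5 (2-4): L=3.1180, (cx,cy)=(1.0000,0.0000)
member 6 (3-4): L=5.1414, (cx,cy)=(0.2346,-0.9721)
member 7 (3-5): L=3.0659, (cx,cy)=(0.9889,-0.1484)
member 8 (4-5): L=4.8962, (cx,cy)=(0.3729,0.9279)
member 9 (4-6): L=3.1410, (cx,cy)=(1.0000,0.0000)
member 10 (5-6): L=4.7295, (cx,cy)=(0.2780,-0.9606)
solve A·x = −loads:
  F[0-1] = -2177.5532 N (compression)
  F[0-2] = -247.8073 N (compression)
  F[1-2] = +779.7832 N (tension)
  F[1-3] = +658.1037 N (tension)
  F[2-3] = -801.8893 N (compression)
  F[2-4] = +255.7945 N (tension)
  F[3-4] = +638.5898 N (tension)
  F[3-5] = +217.1698 N (tension)
  F[4-5] = -320.2368 N (compression)
  F[4-6] = -95.3360 N (compression)
  F[5-6] = +342.8828 N (tension)
  Rx@0 = +945.5700 N
  Ry@0 = +2062.7325 N
  Ry@6 = -329.3625 N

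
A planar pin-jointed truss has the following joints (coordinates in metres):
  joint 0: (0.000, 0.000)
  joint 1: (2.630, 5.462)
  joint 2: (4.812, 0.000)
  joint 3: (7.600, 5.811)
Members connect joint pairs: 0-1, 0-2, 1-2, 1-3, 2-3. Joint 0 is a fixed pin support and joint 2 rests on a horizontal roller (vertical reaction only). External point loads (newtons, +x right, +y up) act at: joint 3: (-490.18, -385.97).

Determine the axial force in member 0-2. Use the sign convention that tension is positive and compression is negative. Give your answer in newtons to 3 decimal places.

N=4 nodes, M=5 members, R=3 reactions → 2N=8, M+R=8
member 0 (0-1): L=6.0622, (cx,cy)=(0.4338,0.9010)
member 1 (0-2): L=4.8120, (cx,cy)=(1.0000,0.0000)
member 2 (1-2): L=5.8817, (cx,cy)=(0.3710,-0.9286)
member 3 (1-3): L=4.9822, (cx,cy)=(0.9975,0.0700)
member 4 (2-3): L=6.4452, (cx,cy)=(0.4326,0.9016)
solve A·x = −loads:
  F[0-1] = -408.7928 N (compression)
  F[0-2] = -312.8312 N (compression)
  F[1-2] = +372.7544 N (tension)
  F[1-3] = -316.4106 N (compression)
  F[2-3] = -403.5111 N (compression)
  Rx@0 = +490.1800 N
  Ry@0 = +368.3191 N
  Ry@2 = +17.6509 N

-312.831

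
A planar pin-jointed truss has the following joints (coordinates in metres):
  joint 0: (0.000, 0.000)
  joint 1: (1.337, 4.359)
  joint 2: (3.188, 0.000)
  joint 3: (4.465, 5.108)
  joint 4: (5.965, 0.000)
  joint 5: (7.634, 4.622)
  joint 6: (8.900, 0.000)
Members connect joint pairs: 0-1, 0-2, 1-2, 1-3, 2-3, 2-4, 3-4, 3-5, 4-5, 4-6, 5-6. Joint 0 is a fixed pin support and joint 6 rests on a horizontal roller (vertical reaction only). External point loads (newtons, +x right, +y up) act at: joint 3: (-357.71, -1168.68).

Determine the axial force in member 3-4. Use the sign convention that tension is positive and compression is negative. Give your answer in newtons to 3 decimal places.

N=7 nodes, M=11 members, R=3 reactions → 2N=14, M+R=14
member 0 (0-1): L=4.5594, (cx,cy)=(0.2932,0.9560)
member 1 (0-2): L=3.1880, (cx,cy)=(1.0000,0.0000)
member 2 (1-2): L=4.7357, (cx,cy)=(0.3909,-0.9205)
member 3 (1-3): L=3.2164, (cx,cy)=(0.9725,0.2329)
member 4 (2-3): L=5.2652, (cx,cy)=(0.2425,0.9701)
member 5 (2-4): L=2.7770, (cx,cy)=(1.0000,0.0000)
member 6 (3-4): L=5.3237, (cx,cy)=(0.2818,-0.9595)
member 7 (3-5): L=3.2061, (cx,cy)=(0.9884,-0.1516)
member 8 (4-5): L=4.9141, (cx,cy)=(0.3396,0.9406)
member 9 (4-6): L=2.9350, (cx,cy)=(1.0000,0.0000)
member 10 (5-6): L=4.7922, (cx,cy)=(0.2642,-0.9645)
solve A·x = −loads:
  F[0-1] = -823.8904 N (compression)
  F[0-2] = -116.1140 N (compression)
  F[1-2] = +719.7154 N (tension)
  F[1-3] = -537.6850 N (compression)
  F[2-3] = -682.8507 N (compression)
  F[2-4] = +330.8089 N (tension)
  F[3-4] = -360.4545 N (compression)
  F[3-5] = -231.9276 N (compression)
  F[4-5] = +367.7082 N (tension)
  F[4-6] = +104.3610 N (tension)
  F[5-6] = -395.0424 N (compression)
  Rx@0 = +357.7100 N
  Ry@0 = +787.6717 N
  Ry@6 = +381.0083 N

-360.455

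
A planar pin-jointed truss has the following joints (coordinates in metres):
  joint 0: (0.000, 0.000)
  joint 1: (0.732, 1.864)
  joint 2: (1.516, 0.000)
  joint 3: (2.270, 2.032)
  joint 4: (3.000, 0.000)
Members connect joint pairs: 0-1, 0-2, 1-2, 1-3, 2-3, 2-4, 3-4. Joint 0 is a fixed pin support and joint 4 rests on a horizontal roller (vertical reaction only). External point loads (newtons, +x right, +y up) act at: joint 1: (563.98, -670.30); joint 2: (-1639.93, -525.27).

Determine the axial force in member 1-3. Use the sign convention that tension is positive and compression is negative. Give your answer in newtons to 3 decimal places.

-596.789

N=5 nodes, M=7 members, R=3 reactions → 2N=10, M+R=10
member 0 (0-1): L=2.0026, (cx,cy)=(0.3655,0.9308)
member 1 (0-2): L=1.5160, (cx,cy)=(1.0000,0.0000)
member 2 (1-2): L=2.0222, (cx,cy)=(0.3877,-0.9218)
member 3 (1-3): L=1.5471, (cx,cy)=(0.9941,0.1086)
member 4 (2-3): L=2.1674, (cx,cy)=(0.3479,0.9375)
member 5 (2-4): L=1.4840, (cx,cy)=(1.0000,0.0000)
member 6 (3-4): L=2.1591, (cx,cy)=(0.3381,-0.9411)
solve A·x = −loads:
  F[0-1] = -447.1001 N (compression)
  F[0-2] = -912.5221 N (compression)
  F[1-2] = -346.0058 N (compression)
  F[1-3] = -596.7892 N (compression)
  F[2-3] = +900.4579 N (tension)
  F[2-4] = +280.0043 N (tension)
  F[3-4] = -828.1794 N (compression)
  Rx@0 = +1075.9500 N
  Ry@0 = +416.1608 N
  Ry@4 = +779.4092 N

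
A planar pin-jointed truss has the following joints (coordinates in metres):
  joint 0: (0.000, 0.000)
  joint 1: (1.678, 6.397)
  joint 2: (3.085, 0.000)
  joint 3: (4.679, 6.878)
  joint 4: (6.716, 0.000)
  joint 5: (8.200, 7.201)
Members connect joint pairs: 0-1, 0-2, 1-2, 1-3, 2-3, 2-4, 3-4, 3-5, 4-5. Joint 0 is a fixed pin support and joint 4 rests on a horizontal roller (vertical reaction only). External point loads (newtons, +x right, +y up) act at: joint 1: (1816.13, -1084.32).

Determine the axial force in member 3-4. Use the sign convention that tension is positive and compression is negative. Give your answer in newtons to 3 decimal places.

-2086.687

N=6 nodes, M=9 members, R=3 reactions → 2N=12, M+R=12
member 0 (0-1): L=6.6134, (cx,cy)=(0.2537,0.9673)
member 1 (0-2): L=3.0850, (cx,cy)=(1.0000,0.0000)
member 2 (1-2): L=6.5499, (cx,cy)=(0.2148,-0.9767)
member 3 (1-3): L=3.0393, (cx,cy)=(0.9874,0.1583)
member 4 (2-3): L=7.0603, (cx,cy)=(0.2258,0.9742)
member 5 (2-4): L=3.6310, (cx,cy)=(1.0000,0.0000)
member 6 (3-4): L=7.1733, (cx,cy)=(0.2840,-0.9588)
member 7 (3-5): L=3.5358, (cx,cy)=(0.9958,0.0914)
member 8 (4-5): L=7.3523, (cx,cy)=(0.2018,0.9794)
solve A·x = −loads:
  F[0-1] = +947.4701 N (tension)
  F[0-2] = +1575.7316 N (tension)
  F[1-2] = -2228.6377 N (compression)
  F[1-3] = -1110.9942 N (compression)
  F[2-3] = +2234.2990 N (tension)
  F[2-4] = +592.5559 N (tension)
  F[3-4] = -2086.6872 N (compression)
  F[3-5] = -0.0000 N (compression)
  F[4-5] = -0.0000 N (compression)
  Rx@0 = -1816.1300 N
  Ry@0 = -916.4651 N
  Ry@4 = +2000.7851 N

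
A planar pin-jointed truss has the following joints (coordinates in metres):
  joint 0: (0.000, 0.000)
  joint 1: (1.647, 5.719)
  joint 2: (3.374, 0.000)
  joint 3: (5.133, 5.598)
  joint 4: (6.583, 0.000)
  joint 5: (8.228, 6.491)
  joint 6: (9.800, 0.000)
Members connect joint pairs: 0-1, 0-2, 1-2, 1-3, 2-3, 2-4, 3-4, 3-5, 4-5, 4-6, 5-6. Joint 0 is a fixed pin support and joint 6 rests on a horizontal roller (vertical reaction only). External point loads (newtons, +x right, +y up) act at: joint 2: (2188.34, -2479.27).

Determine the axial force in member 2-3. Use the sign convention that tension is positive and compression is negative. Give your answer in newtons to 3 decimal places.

N=7 nodes, M=11 members, R=3 reactions → 2N=14, M+R=14
member 0 (0-1): L=5.9514, (cx,cy)=(0.2767,0.9609)
member 1 (0-2): L=3.3740, (cx,cy)=(1.0000,0.0000)
member 2 (1-2): L=5.9741, (cx,cy)=(0.2891,-0.9573)
member 3 (1-3): L=3.4881, (cx,cy)=(0.9994,-0.0347)
member 4 (2-3): L=5.8679, (cx,cy)=(0.2998,0.9540)
member 5 (2-4): L=3.2090, (cx,cy)=(1.0000,0.0000)
member 6 (3-4): L=5.7827, (cx,cy)=(0.2507,-0.9681)
member 7 (3-5): L=3.2213, (cx,cy)=(0.9608,0.2772)
member 8 (4-5): L=6.6962, (cx,cy)=(0.2457,0.9694)
member 9 (4-6): L=3.2170, (cx,cy)=(1.0000,0.0000)
member 10 (5-6): L=6.6786, (cx,cy)=(0.2354,-0.9719)
solve A·x = −loads:
  F[0-1] = -1691.7649 N (compression)
  F[0-2] = +2656.5190 N (tension)
  F[1-2] = +1733.3426 N (tension)
  F[1-3] = -969.8422 N (compression)
  F[2-3] = +859.4590 N (tension)
  F[2-4] = +711.6193 N (tension)
  F[3-4] = -1017.7817 N (compression)
  F[3-5] = -475.0329 N (compression)
  F[4-5] = +1016.4138 N (tension)
  F[4-6] = +206.7206 N (tension)
  F[5-6] = -878.2525 N (compression)
  Rx@0 = -2188.3400 N
  Ry@0 = +1625.6928 N
  Ry@6 = +853.5772 N

859.459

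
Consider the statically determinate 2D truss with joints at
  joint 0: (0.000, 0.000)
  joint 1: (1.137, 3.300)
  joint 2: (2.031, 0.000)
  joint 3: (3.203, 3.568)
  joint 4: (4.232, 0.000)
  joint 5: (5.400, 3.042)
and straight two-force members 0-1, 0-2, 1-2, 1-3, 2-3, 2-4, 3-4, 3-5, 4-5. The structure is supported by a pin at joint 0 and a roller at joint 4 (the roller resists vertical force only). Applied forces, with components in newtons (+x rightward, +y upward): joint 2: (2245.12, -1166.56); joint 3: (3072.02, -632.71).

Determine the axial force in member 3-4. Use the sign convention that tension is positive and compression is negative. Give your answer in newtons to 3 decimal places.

-3776.631

N=6 nodes, M=9 members, R=3 reactions → 2N=12, M+R=12
member 0 (0-1): L=3.4904, (cx,cy)=(0.3258,0.9455)
member 1 (0-2): L=2.0310, (cx,cy)=(1.0000,0.0000)
member 2 (1-2): L=3.4190, (cx,cy)=(0.2615,-0.9652)
member 3 (1-3): L=2.0833, (cx,cy)=(0.9917,0.1286)
member 4 (2-3): L=3.7556, (cx,cy)=(0.3121,0.9501)
member 5 (2-4): L=2.2010, (cx,cy)=(1.0000,0.0000)
member 6 (3-4): L=3.7134, (cx,cy)=(0.2771,-0.9608)
member 7 (3-5): L=2.2591, (cx,cy)=(0.9725,-0.2328)
member 8 (4-5): L=3.2585, (cx,cy)=(0.3584,0.9336)
solve A·x = −loads:
  F[0-1] = +1935.0134 N (tension)
  F[0-2] = +4686.8050 N (tension)
  F[1-2] = -1749.2282 N (compression)
  F[1-3] = +1096.8430 N (tension)
  F[2-3] = +3005.0023 N (tension)
  F[2-4] = +1046.5168 N (tension)
  F[3-4] = -3776.6307 N (compression)
  F[3-5] = +0.0000 N (tension)
  F[4-5] = -0.0000 N (compression)
  Rx@0 = -5317.1400 N
  Ry@0 = -1829.4684 N
  Ry@4 = +3628.7384 N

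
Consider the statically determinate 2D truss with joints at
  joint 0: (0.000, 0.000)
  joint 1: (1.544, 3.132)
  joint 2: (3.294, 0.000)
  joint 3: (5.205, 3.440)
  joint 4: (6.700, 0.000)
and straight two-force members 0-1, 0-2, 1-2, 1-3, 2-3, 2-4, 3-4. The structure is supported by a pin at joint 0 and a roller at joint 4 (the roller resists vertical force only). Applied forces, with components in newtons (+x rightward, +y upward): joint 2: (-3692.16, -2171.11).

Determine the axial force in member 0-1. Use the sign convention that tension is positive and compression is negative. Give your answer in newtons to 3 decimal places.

N=5 nodes, M=7 members, R=3 reactions → 2N=10, M+R=10
member 0 (0-1): L=3.4919, (cx,cy)=(0.4422,0.8969)
member 1 (0-2): L=3.2940, (cx,cy)=(1.0000,0.0000)
member 2 (1-2): L=3.5877, (cx,cy)=(0.4878,-0.8730)
member 3 (1-3): L=3.6739, (cx,cy)=(0.9965,0.0838)
member 4 (2-3): L=3.9352, (cx,cy)=(0.4856,0.8742)
member 5 (2-4): L=3.4060, (cx,cy)=(1.0000,0.0000)
member 6 (3-4): L=3.7508, (cx,cy)=(0.3986,-0.9171)
solve A·x = −loads:
  F[0-1] = -1230.5283 N (compression)
  F[0-2] = -3148.0619 N (compression)
  F[1-2] = +1157.4593 N (tension)
  F[1-3] = -1112.5902 N (compression)
  F[2-3] = +1327.7533 N (tension)
  F[2-4] = +463.8882 N (tension)
  F[3-4] = -1163.8527 N (compression)
  Rx@0 = +3692.1600 N
  Ry@0 = +1103.7016 N
  Ry@4 = +1067.4084 N

-1230.528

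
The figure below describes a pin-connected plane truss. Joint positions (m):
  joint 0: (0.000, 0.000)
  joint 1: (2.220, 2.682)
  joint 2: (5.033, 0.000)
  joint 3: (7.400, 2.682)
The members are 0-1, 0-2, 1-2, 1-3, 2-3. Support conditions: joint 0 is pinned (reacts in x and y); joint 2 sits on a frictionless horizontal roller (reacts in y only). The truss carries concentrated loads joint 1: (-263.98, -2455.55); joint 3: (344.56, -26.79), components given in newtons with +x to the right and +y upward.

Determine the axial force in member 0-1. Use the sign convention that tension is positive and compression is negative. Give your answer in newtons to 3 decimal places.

-1709.508

N=4 nodes, M=5 members, R=3 reactions → 2N=8, M+R=8
member 0 (0-1): L=3.4816, (cx,cy)=(0.6376,0.7703)
member 1 (0-2): L=5.0330, (cx,cy)=(1.0000,0.0000)
member 2 (1-2): L=3.8867, (cx,cy)=(0.7238,-0.6901)
member 3 (1-3): L=5.1800, (cx,cy)=(1.0000,0.0000)
member 4 (2-3): L=3.5771, (cx,cy)=(0.6617,0.7498)
solve A·x = −loads:
  F[0-1] = -1709.5080 N (compression)
  F[0-2] = +1170.6277 N (tension)
  F[1-2] = -1650.0963 N (compression)
  F[1-3] = +368.2035 N (tension)
  F[2-3] = -35.7312 N (compression)
  Rx@0 = -80.5800 N
  Ry@0 = +1316.8954 N
  Ry@2 = +1165.4446 N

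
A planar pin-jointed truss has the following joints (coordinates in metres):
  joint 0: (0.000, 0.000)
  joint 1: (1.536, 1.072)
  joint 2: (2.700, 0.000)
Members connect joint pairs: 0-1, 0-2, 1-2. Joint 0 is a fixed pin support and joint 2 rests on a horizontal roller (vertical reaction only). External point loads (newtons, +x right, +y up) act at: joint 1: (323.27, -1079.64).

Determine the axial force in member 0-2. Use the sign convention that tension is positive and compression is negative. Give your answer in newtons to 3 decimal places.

N=3 nodes, M=3 members, R=3 reactions → 2N=6, M+R=6
member 0 (0-1): L=1.8731, (cx,cy)=(0.8200,0.5723)
member 1 (0-2): L=2.7000, (cx,cy)=(1.0000,0.0000)
member 2 (1-2): L=1.5824, (cx,cy)=(0.7356,-0.6774)
solve A·x = −loads:
  F[0-1] = -589.0017 N (compression)
  F[0-2] = +806.2713 N (tension)
  F[1-2] = -1096.1054 N (compression)
  Rx@0 = -323.2700 N
  Ry@0 = +337.0946 N
  Ry@2 = +742.5454 N

806.271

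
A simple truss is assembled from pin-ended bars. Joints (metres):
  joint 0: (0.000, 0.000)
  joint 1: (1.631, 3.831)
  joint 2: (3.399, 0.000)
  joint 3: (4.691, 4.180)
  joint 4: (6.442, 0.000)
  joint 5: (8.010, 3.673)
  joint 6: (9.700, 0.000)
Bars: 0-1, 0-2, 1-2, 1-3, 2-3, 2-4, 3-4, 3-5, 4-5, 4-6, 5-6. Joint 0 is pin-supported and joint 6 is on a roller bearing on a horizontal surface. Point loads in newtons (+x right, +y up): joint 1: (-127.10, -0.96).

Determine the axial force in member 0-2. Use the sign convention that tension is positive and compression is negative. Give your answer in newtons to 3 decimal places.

N=7 nodes, M=11 members, R=3 reactions → 2N=14, M+R=14
member 0 (0-1): L=4.1637, (cx,cy)=(0.3917,0.9201)
member 1 (0-2): L=3.3990, (cx,cy)=(1.0000,0.0000)
member 2 (1-2): L=4.2193, (cx,cy)=(0.4190,-0.9080)
member 3 (1-3): L=3.0798, (cx,cy)=(0.9936,0.1133)
member 4 (2-3): L=4.3751, (cx,cy)=(0.2953,0.9554)
member 5 (2-4): L=3.0430, (cx,cy)=(1.0000,0.0000)
member 6 (3-4): L=4.5319, (cx,cy)=(0.3864,-0.9223)
member 7 (3-5): L=3.3575, (cx,cy)=(0.9885,-0.1510)
member 8 (4-5): L=3.9937, (cx,cy)=(0.3926,0.9197)
member 9 (4-6): L=3.2580, (cx,cy)=(1.0000,0.0000)
member 10 (5-6): L=4.0431, (cx,cy)=(0.4180,-0.9085)
solve A·x = −loads:
  F[0-1] = -55.4258 N (compression)
  F[0-2] = -105.3889 N (compression)
  F[1-2] = +64.9285 N (tension)
  F[1-3] = +78.6888 N (tension)
  F[2-3] = -61.7053 N (compression)
  F[2-4] = -59.9600 N (compression)
  F[3-4] = +47.3487 N (tension)
  F[3-5] = +42.1493 N (tension)
  F[4-5] = -47.4847 N (compression)
  F[4-6] = -23.0225 N (compression)
  F[5-6] = +55.0790 N (tension)
  Rx@0 = +127.1000 N
  Ry@0 = +50.9965 N
  Ry@6 = -50.0365 N

-105.389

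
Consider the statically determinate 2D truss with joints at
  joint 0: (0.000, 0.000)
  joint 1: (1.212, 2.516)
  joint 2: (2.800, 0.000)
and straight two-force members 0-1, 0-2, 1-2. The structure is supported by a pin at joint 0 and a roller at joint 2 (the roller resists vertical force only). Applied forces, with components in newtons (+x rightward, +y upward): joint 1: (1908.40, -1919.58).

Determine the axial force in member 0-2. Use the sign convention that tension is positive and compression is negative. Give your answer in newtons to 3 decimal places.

1606.769

N=3 nodes, M=3 members, R=3 reactions → 2N=6, M+R=6
member 0 (0-1): L=2.7927, (cx,cy)=(0.4340,0.9009)
member 1 (0-2): L=2.8000, (cx,cy)=(1.0000,0.0000)
member 2 (1-2): L=2.9752, (cx,cy)=(0.5337,-0.8456)
solve A·x = −loads:
  F[0-1] = +695.0212 N (tension)
  F[0-2] = +1606.7692 N (tension)
  F[1-2] = -3010.3966 N (compression)
  Rx@0 = -1908.4000 N
  Ry@0 = -626.1576 N
  Ry@2 = +2545.7376 N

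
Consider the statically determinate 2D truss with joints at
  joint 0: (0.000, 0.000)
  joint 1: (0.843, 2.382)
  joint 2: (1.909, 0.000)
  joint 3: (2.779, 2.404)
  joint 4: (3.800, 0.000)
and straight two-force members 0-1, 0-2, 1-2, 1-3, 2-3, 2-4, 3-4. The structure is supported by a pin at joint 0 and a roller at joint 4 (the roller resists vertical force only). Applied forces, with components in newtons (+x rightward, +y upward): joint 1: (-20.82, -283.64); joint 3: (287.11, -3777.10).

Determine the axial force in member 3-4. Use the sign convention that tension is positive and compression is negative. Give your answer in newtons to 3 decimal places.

N=5 nodes, M=7 members, R=3 reactions → 2N=10, M+R=10
member 0 (0-1): L=2.5268, (cx,cy)=(0.3336,0.9427)
member 1 (0-2): L=1.9090, (cx,cy)=(1.0000,0.0000)
member 2 (1-2): L=2.6097, (cx,cy)=(0.4085,-0.9128)
member 3 (1-3): L=1.9361, (cx,cy)=(0.9999,0.0114)
member 4 (2-3): L=2.5566, (cx,cy)=(0.3403,0.9403)
member 5 (2-4): L=1.8910, (cx,cy)=(1.0000,0.0000)
member 6 (3-4): L=2.6118, (cx,cy)=(0.3909,-0.9204)
solve A·x = −loads:
  F[0-1] = -1131.8279 N (compression)
  F[0-2] = +643.8987 N (tension)
  F[1-2] = +849.4431 N (tension)
  F[1-3] = -703.8178 N (compression)
  F[2-3] = -824.5537 N (compression)
  F[2-4] = +1271.4763 N (tension)
  F[3-4] = -3252.5762 N (compression)
  Rx@0 = -266.2900 N
  Ry@0 = +1066.9798 N
  Ry@4 = +2993.7602 N

-3252.576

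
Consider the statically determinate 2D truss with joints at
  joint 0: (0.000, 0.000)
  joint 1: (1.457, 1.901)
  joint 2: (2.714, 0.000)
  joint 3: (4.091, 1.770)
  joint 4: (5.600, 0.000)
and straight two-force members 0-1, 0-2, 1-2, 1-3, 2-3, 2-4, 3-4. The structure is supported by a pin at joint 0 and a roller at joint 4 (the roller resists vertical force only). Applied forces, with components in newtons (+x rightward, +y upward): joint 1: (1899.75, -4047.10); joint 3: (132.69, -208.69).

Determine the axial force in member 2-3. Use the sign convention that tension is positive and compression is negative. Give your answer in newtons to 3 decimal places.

N=5 nodes, M=7 members, R=3 reactions → 2N=10, M+R=10
member 0 (0-1): L=2.3951, (cx,cy)=(0.6083,0.7937)
member 1 (0-2): L=2.7140, (cx,cy)=(1.0000,0.0000)
member 2 (1-2): L=2.2790, (cx,cy)=(0.5516,-0.8341)
member 3 (1-3): L=2.6373, (cx,cy)=(0.9988,-0.0497)
member 4 (2-3): L=2.2425, (cx,cy)=(0.6140,0.7893)
member 5 (2-4): L=2.8860, (cx,cy)=(1.0000,0.0000)
member 6 (3-4): L=2.3259, (cx,cy)=(0.6488,-0.7610)
solve A·x = −loads:
  F[0-1] = -2977.8855 N (compression)
  F[0-2] = +3843.9401 N (tension)
  F[1-2] = -1858.1679 N (compression)
  F[1-3] = -2689.6845 N (compression)
  F[2-3] = +1963.7725 N (tension)
  F[2-4] = +1613.2327 N (tension)
  F[3-4] = -2486.5983 N (compression)
  Rx@0 = -2032.4400 N
  Ry@0 = +2363.5290 N
  Ry@4 = +1892.2610 N

1963.772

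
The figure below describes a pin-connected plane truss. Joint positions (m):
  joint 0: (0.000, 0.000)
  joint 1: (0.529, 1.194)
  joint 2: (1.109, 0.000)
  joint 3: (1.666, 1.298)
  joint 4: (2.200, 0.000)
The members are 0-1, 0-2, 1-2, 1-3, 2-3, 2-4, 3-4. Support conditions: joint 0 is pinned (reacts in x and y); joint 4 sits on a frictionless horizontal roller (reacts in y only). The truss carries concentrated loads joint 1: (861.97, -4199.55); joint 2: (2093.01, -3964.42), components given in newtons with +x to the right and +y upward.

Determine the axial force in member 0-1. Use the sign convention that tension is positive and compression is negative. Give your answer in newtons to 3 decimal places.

-5127.426

N=5 nodes, M=7 members, R=3 reactions → 2N=10, M+R=10
member 0 (0-1): L=1.3059, (cx,cy)=(0.4051,0.9143)
member 1 (0-2): L=1.1090, (cx,cy)=(1.0000,0.0000)
member 2 (1-2): L=1.3274, (cx,cy)=(0.4369,-0.8995)
member 3 (1-3): L=1.1417, (cx,cy)=(0.9958,0.0911)
member 4 (2-3): L=1.4125, (cx,cy)=(0.3943,0.9190)
member 5 (2-4): L=1.0910, (cx,cy)=(1.0000,0.0000)
member 6 (3-4): L=1.4036, (cx,cy)=(0.3805,-0.9248)
solve A·x = −loads:
  F[0-1] = -5127.4259 N (compression)
  F[0-2] = +5031.9591 N (tension)
  F[1-2] = +233.7033 N (tension)
  F[1-3] = -3053.7582 N (compression)
  F[2-3] = +4085.2686 N (tension)
  F[2-4] = +1430.0518 N (tension)
  F[3-4] = -3758.7135 N (compression)
  Rx@0 = -2954.9800 N
  Ry@0 = +4687.9264 N
  Ry@4 = +3476.0436 N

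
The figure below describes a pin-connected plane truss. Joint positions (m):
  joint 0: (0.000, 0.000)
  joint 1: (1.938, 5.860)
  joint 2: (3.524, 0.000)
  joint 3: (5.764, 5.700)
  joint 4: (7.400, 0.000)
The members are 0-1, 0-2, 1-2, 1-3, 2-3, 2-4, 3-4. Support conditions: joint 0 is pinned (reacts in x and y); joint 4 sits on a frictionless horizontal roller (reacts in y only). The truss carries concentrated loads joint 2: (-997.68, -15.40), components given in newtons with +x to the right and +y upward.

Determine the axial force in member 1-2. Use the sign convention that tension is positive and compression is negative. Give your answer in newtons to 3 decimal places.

N=5 nodes, M=7 members, R=3 reactions → 2N=10, M+R=10
member 0 (0-1): L=6.1722, (cx,cy)=(0.3140,0.9494)
member 1 (0-2): L=3.5240, (cx,cy)=(1.0000,0.0000)
member 2 (1-2): L=6.0708, (cx,cy)=(0.2612,-0.9653)
member 3 (1-3): L=3.8293, (cx,cy)=(0.9991,-0.0418)
member 4 (2-3): L=6.1243, (cx,cy)=(0.3658,0.9307)
member 5 (2-4): L=3.8760, (cx,cy)=(1.0000,0.0000)
member 6 (3-4): L=5.9301, (cx,cy)=(0.2759,-0.9612)
solve A·x = −loads:
  F[0-1] = -8.4959 N (compression)
  F[0-2] = -995.0123 N (compression)
  F[1-2] = +8.5690 N (tension)
  F[1-3] = -4.9106 N (compression)
  F[2-3] = +7.6592 N (tension)
  F[2-4] = +2.1049 N (tension)
  F[3-4] = -7.6298 N (compression)
  Rx@0 = +997.6800 N
  Ry@0 = +8.0663 N
  Ry@4 = +7.3337 N

8.569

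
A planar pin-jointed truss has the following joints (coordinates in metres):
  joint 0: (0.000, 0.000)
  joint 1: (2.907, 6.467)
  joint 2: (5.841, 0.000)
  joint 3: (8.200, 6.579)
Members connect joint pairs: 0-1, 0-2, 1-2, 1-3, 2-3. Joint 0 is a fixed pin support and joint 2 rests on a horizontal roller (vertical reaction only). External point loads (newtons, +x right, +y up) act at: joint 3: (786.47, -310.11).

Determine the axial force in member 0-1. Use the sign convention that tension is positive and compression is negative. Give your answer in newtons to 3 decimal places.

1108.537

N=4 nodes, M=5 members, R=3 reactions → 2N=8, M+R=8
member 0 (0-1): L=7.0903, (cx,cy)=(0.4100,0.9121)
member 1 (0-2): L=5.8410, (cx,cy)=(1.0000,0.0000)
member 2 (1-2): L=7.1014, (cx,cy)=(0.4132,-0.9107)
member 3 (1-3): L=5.2942, (cx,cy)=(0.9998,0.0212)
member 4 (2-3): L=6.9891, (cx,cy)=(0.3375,0.9413)
solve A·x = −loads:
  F[0-1] = +1108.5370 N (tension)
  F[0-2] = +331.9752 N (tension)
  F[1-2] = -1089.2569 N (compression)
  F[1-3] = +904.7300 N (tension)
  F[2-3] = -349.7757 N (compression)
  Rx@0 = -786.4700 N
  Ry@0 = -1011.0830 N
  Ry@2 = +1321.1930 N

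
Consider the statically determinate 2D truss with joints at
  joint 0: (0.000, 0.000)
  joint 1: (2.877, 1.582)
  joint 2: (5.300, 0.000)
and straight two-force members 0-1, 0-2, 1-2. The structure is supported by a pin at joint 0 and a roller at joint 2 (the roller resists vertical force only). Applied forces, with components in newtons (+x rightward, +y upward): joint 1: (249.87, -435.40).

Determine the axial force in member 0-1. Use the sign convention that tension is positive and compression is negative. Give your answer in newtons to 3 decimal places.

-258.320

N=3 nodes, M=3 members, R=3 reactions → 2N=6, M+R=6
member 0 (0-1): L=3.2833, (cx,cy)=(0.8763,0.4818)
member 1 (0-2): L=5.3000, (cx,cy)=(1.0000,0.0000)
member 2 (1-2): L=2.8937, (cx,cy)=(0.8373,-0.5467)
solve A·x = −loads:
  F[0-1] = -258.3196 N (compression)
  F[0-2] = +476.2253 N (tension)
  F[1-2] = -568.7437 N (compression)
  Rx@0 = -249.8700 N
  Ry@0 = +124.4679 N
  Ry@2 = +310.9321 N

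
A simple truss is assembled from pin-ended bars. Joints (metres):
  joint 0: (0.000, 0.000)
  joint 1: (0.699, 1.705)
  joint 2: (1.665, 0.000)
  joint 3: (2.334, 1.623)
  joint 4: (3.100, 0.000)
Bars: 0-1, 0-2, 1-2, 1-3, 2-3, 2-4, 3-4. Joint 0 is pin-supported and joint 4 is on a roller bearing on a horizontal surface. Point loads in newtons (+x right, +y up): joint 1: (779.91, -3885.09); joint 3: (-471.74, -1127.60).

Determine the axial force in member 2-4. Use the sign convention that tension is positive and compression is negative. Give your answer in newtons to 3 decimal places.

900.024

N=5 nodes, M=7 members, R=3 reactions → 2N=10, M+R=10
member 0 (0-1): L=1.8427, (cx,cy)=(0.3793,0.9253)
member 1 (0-2): L=1.6650, (cx,cy)=(1.0000,0.0000)
member 2 (1-2): L=1.9596, (cx,cy)=(0.4929,-0.8701)
member 3 (1-3): L=1.6371, (cx,cy)=(0.9987,-0.0501)
member 4 (2-3): L=1.7555, (cx,cy)=(0.3811,0.9245)
member 5 (2-4): L=1.4350, (cx,cy)=(1.0000,0.0000)
member 6 (3-4): L=1.7947, (cx,cy)=(0.4268,-0.9043)
solve A·x = −loads:
  F[0-1] = -3356.5858 N (compression)
  F[0-2] = +1581.4239 N (tension)
  F[1-2] = -800.1535 N (compression)
  F[1-3] = -1660.8145 N (compression)
  F[2-3] = +753.0049 N (tension)
  F[2-4] = +900.0243 N (tension)
  F[3-4] = -2108.6917 N (compression)
  Rx@0 = -308.1700 N
  Ry@0 = +3105.7194 N
  Ry@4 = +1906.9706 N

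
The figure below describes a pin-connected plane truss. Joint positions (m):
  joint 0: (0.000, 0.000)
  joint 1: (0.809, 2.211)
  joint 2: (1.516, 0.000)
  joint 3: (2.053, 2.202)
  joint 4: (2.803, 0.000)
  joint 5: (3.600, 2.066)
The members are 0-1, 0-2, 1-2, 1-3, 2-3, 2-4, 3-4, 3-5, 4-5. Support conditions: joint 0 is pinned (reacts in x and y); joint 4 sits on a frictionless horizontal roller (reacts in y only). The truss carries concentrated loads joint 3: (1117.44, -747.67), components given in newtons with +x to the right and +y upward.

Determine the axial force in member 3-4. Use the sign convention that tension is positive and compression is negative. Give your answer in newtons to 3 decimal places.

-1505.876

N=6 nodes, M=9 members, R=3 reactions → 2N=12, M+R=12
member 0 (0-1): L=2.3544, (cx,cy)=(0.3436,0.9391)
member 1 (0-2): L=1.5160, (cx,cy)=(1.0000,0.0000)
member 2 (1-2): L=2.3213, (cx,cy)=(0.3046,-0.9525)
member 3 (1-3): L=1.2440, (cx,cy)=(1.0000,-0.0072)
member 4 (2-3): L=2.2665, (cx,cy)=(0.2369,0.9715)
member 5 (2-4): L=1.2870, (cx,cy)=(1.0000,0.0000)
member 6 (3-4): L=2.3262, (cx,cy)=(0.3224,-0.9466)
member 7 (3-5): L=1.5530, (cx,cy)=(0.9962,-0.0876)
member 8 (4-5): L=2.2144, (cx,cy)=(0.3599,0.9330)
solve A·x = −loads:
  F[0-1] = +721.7388 N (tension)
  F[0-2] = +869.4375 N (tension)
  F[1-2] = -715.1387 N (compression)
  F[1-3] = +465.8263 N (tension)
  F[2-3] = +701.1244 N (tension)
  F[2-4] = +485.5115 N (tension)
  F[3-4] = -1505.8761 N (compression)
  F[3-5] = +0.0000 N (tension)
  F[4-5] = -0.0000 N (compression)
  Rx@0 = -1117.4400 N
  Ry@0 = -677.7918 N
  Ry@4 = +1425.4618 N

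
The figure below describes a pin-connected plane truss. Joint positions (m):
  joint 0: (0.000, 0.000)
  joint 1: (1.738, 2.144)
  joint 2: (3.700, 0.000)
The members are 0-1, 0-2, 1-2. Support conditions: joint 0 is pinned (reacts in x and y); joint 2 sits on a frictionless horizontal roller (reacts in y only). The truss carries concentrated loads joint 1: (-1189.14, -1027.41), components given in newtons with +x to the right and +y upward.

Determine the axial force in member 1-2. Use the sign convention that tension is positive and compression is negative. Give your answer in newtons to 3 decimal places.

N=3 nodes, M=3 members, R=3 reactions → 2N=6, M+R=6
member 0 (0-1): L=2.7600, (cx,cy)=(0.6297,0.7768)
member 1 (0-2): L=3.7000, (cx,cy)=(1.0000,0.0000)
member 2 (1-2): L=2.9062, (cx,cy)=(0.6751,-0.7377)
solve A·x = −loads:
  F[0-1] = -1588.3460 N (compression)
  F[0-2] = -188.9280 N (compression)
  F[1-2] = +279.8514 N (tension)
  Rx@0 = +1189.1400 N
  Ry@0 = +1233.8634 N
  Ry@2 = -206.4534 N

279.851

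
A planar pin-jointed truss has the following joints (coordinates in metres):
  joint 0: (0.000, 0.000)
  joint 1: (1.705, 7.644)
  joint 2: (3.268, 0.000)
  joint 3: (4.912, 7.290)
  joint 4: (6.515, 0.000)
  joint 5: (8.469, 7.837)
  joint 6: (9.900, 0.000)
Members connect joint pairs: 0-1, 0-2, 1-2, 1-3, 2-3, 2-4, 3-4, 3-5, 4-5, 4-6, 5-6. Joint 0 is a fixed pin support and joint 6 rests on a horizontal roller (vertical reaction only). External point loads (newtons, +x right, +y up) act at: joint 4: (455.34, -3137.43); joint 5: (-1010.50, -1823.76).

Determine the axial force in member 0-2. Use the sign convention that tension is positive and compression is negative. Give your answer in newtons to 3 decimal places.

N=7 nodes, M=11 members, R=3 reactions → 2N=14, M+R=14
member 0 (0-1): L=7.8318, (cx,cy)=(0.2177,0.9760)
member 1 (0-2): L=3.2680, (cx,cy)=(1.0000,0.0000)
member 2 (1-2): L=7.8022, (cx,cy)=(0.2003,-0.9797)
member 3 (1-3): L=3.2265, (cx,cy)=(0.9940,-0.1097)
member 4 (2-3): L=7.4731, (cx,cy)=(0.2200,0.9755)
member 5 (2-4): L=3.2470, (cx,cy)=(1.0000,0.0000)
member 6 (3-4): L=7.4642, (cx,cy)=(0.2148,-0.9767)
member 7 (3-5): L=3.5988, (cx,cy)=(0.9884,0.1520)
member 8 (4-5): L=8.0769, (cx,cy)=(0.2419,0.9703)
member 9 (4-6): L=3.3850, (cx,cy)=(1.0000,0.0000)
member 10 (5-6): L=7.9666, (cx,cy)=(0.1796,-0.9837)
solve A·x = −loads:
  F[0-1] = -2188.7889 N (compression)
  F[0-2] = -78.6585 N (compression)
  F[1-2] = +2285.7708 N (tension)
  F[1-3] = -940.0834 N (compression)
  F[2-3] = -2295.6742 N (compression)
  F[2-4] = +884.2729 N (tension)
  F[3-4] = +1896.5509 N (tension)
  F[3-5] = -1868.4441 N (compression)
  F[4-5] = +1324.4746 N (tension)
  F[4-6] = +515.8133 N (tension)
  F[5-6] = -2871.6046 N (compression)
  Rx@0 = +555.1600 N
  Ry@0 = +2136.2919 N
  Ry@6 = +2824.8981 N

-78.658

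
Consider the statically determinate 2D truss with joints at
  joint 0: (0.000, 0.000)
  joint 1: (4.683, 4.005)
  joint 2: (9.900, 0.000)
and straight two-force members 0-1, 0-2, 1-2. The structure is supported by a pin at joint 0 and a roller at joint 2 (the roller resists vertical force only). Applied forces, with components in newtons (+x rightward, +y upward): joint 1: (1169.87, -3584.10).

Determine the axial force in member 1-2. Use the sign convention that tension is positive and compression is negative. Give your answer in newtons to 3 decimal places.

N=3 nodes, M=3 members, R=3 reactions → 2N=6, M+R=6
member 0 (0-1): L=6.1620, (cx,cy)=(0.7600,0.6499)
member 1 (0-2): L=9.9000, (cx,cy)=(1.0000,0.0000)
member 2 (1-2): L=6.5770, (cx,cy)=(0.7932,-0.6089)
solve A·x = −loads:
  F[0-1] = -2177.7809 N (compression)
  F[0-2] = +2824.9352 N (tension)
  F[1-2] = -3561.3644 N (compression)
  Rx@0 = -1169.8700 N
  Ry@0 = +1415.4465 N
  Ry@2 = +2168.6535 N

-3561.364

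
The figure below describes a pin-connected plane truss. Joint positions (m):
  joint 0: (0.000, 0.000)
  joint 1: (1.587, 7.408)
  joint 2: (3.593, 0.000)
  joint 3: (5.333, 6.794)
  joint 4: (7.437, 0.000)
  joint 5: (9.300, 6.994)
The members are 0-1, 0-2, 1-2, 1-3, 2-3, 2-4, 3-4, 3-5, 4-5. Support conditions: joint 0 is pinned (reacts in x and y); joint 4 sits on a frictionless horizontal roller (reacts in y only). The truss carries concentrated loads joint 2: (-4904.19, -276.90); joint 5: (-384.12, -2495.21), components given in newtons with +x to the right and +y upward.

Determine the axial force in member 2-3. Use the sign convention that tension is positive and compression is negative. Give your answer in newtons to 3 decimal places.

420.796

N=6 nodes, M=9 members, R=3 reactions → 2N=12, M+R=12
member 0 (0-1): L=7.5761, (cx,cy)=(0.2095,0.9778)
member 1 (0-2): L=3.5930, (cx,cy)=(1.0000,0.0000)
member 2 (1-2): L=7.6748, (cx,cy)=(0.2614,-0.9652)
member 3 (1-3): L=3.7960, (cx,cy)=(0.9868,-0.1617)
member 4 (2-3): L=7.0133, (cx,cy)=(0.2481,0.9687)
member 5 (2-4): L=3.8440, (cx,cy)=(1.0000,0.0000)
member 6 (3-4): L=7.1123, (cx,cy)=(0.2958,-0.9552)
member 7 (3-5): L=3.9720, (cx,cy)=(0.9987,0.0504)
member 8 (4-5): L=7.2379, (cx,cy)=(0.2574,0.9663)
solve A·x = −loads:
  F[0-1] = +123.4374 N (tension)
  F[0-2] = -5314.1671 N (compression)
  F[1-2] = -135.4484 N (compression)
  F[1-3] = +62.0773 N (tension)
  F[2-3] = +420.7964 N (tension)
  F[2-4] = -549.7798 N (compression)
  F[3-4] = -401.2207 N (compression)
  F[3-5] = +284.7118 N (tension)
  F[4-5] = -2597.0509 N (compression)
  Rx@0 = +5288.3100 N
  Ry@0 = -120.6989 N
  Ry@4 = +2892.8089 N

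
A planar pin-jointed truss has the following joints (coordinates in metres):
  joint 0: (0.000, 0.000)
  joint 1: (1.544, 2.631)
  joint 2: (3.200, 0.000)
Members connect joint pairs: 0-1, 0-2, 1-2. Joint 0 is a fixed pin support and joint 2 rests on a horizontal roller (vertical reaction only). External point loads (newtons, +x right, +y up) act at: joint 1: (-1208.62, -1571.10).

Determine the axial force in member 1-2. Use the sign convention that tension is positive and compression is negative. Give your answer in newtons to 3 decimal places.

278.451

N=3 nodes, M=3 members, R=3 reactions → 2N=6, M+R=6
member 0 (0-1): L=3.0506, (cx,cy)=(0.5061,0.8625)
member 1 (0-2): L=3.2000, (cx,cy)=(1.0000,0.0000)
member 2 (1-2): L=3.1088, (cx,cy)=(0.5327,-0.8463)
solve A·x = −loads:
  F[0-1] = -2094.8965 N (compression)
  F[0-2] = -148.3266 N (compression)
  F[1-2] = +278.4506 N (tension)
  Rx@0 = +1208.6200 N
  Ry@0 = +1806.7565 N
  Ry@2 = -235.6565 N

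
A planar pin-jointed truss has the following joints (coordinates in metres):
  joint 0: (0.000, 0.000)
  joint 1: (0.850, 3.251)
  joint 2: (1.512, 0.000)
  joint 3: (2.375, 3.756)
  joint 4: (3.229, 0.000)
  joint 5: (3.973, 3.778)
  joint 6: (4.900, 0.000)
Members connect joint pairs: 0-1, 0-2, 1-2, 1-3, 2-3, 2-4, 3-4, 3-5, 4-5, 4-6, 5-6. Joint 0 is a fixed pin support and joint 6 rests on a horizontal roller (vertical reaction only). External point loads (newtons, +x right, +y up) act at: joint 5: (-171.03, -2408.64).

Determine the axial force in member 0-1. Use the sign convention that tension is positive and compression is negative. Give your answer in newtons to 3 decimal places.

-607.293

N=7 nodes, M=11 members, R=3 reactions → 2N=14, M+R=14
member 0 (0-1): L=3.3603, (cx,cy)=(0.2530,0.9675)
member 1 (0-2): L=1.5120, (cx,cy)=(1.0000,0.0000)
member 2 (1-2): L=3.3177, (cx,cy)=(0.1995,-0.9799)
member 3 (1-3): L=1.6064, (cx,cy)=(0.9493,0.3144)
member 4 (2-3): L=3.8539, (cx,cy)=(0.2239,0.9746)
member 5 (2-4): L=1.7170, (cx,cy)=(1.0000,0.0000)
member 6 (3-4): L=3.8519, (cx,cy)=(0.2217,-0.9751)
member 7 (3-5): L=1.5982, (cx,cy)=(0.9999,0.0138)
member 8 (4-5): L=3.8506, (cx,cy)=(0.1932,0.9812)
member 9 (4-6): L=1.6710, (cx,cy)=(1.0000,0.0000)
member 10 (5-6): L=3.8901, (cx,cy)=(0.2383,-0.9712)
solve A·x = −loads:
  F[0-1] = -607.2933 N (compression)
  F[0-2] = -17.4122 N (compression)
  F[1-2] = +513.0881 N (tension)
  F[1-3] = -269.6679 N (compression)
  F[2-3] = -515.8708 N (compression)
  F[2-4] = +200.4861 N (tension)
  F[3-4] = +595.4296 N (tension)
  F[3-5] = -503.5771 N (compression)
  F[4-5] = -591.7621 N (compression)
  F[4-6] = +446.8388 N (tension)
  F[5-6] = -1875.1158 N (compression)
  Rx@0 = +171.0300 N
  Ry@0 = +587.5430 N
  Ry@6 = +1821.0970 N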